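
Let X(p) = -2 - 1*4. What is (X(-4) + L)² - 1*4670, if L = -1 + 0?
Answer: -4621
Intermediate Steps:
L = -1
X(p) = -6 (X(p) = -2 - 4 = -6)
(X(-4) + L)² - 1*4670 = (-6 - 1)² - 1*4670 = (-7)² - 4670 = 49 - 4670 = -4621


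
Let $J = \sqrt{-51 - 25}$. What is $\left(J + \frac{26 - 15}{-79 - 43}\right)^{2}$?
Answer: $\frac{\left(11 - 244 i \sqrt{19}\right)^{2}}{14884} \approx -75.992 - 1.5721 i$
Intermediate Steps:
$J = 2 i \sqrt{19}$ ($J = \sqrt{-76} = 2 i \sqrt{19} \approx 8.7178 i$)
$\left(J + \frac{26 - 15}{-79 - 43}\right)^{2} = \left(2 i \sqrt{19} + \frac{26 - 15}{-79 - 43}\right)^{2} = \left(2 i \sqrt{19} + \frac{11}{-122}\right)^{2} = \left(2 i \sqrt{19} + 11 \left(- \frac{1}{122}\right)\right)^{2} = \left(2 i \sqrt{19} - \frac{11}{122}\right)^{2} = \left(- \frac{11}{122} + 2 i \sqrt{19}\right)^{2}$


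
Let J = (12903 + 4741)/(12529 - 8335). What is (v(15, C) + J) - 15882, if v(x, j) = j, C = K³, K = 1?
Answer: -33293635/2097 ≈ -15877.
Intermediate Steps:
J = 8822/2097 (J = 17644/4194 = 17644*(1/4194) = 8822/2097 ≈ 4.2070)
C = 1 (C = 1³ = 1)
(v(15, C) + J) - 15882 = (1 + 8822/2097) - 15882 = 10919/2097 - 15882 = -33293635/2097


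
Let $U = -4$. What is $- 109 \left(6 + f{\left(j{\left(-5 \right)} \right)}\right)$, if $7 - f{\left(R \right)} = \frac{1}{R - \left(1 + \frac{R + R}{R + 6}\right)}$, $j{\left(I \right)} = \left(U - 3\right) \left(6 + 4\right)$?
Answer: $- \frac{1661051}{1171} \approx -1418.5$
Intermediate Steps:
$j{\left(I \right)} = -70$ ($j{\left(I \right)} = \left(-4 - 3\right) \left(6 + 4\right) = \left(-7\right) 10 = -70$)
$f{\left(R \right)} = 7 - \frac{1}{-1 + R - \frac{2 R}{6 + R}}$ ($f{\left(R \right)} = 7 - \frac{1}{R - \left(1 + \frac{R + R}{R + 6}\right)} = 7 - \frac{1}{R - \left(1 + \frac{2 R}{6 + R}\right)} = 7 - \frac{1}{-1 + R - \frac{2 R}{6 + R}}$)
$- 109 \left(6 + f{\left(j{\left(-5 \right)} \right)}\right) = - 109 \left(6 + \frac{-48 + 7 \left(-70\right)^{2} + 20 \left(-70\right)}{-6 + \left(-70\right)^{2} + 3 \left(-70\right)}\right) = - 109 \left(6 + \frac{-48 + 7 \cdot 4900 - 1400}{-6 + 4900 - 210}\right) = - 109 \left(6 + \frac{-48 + 34300 - 1400}{4684}\right) = - 109 \left(6 + \frac{1}{4684} \cdot 32852\right) = - 109 \left(6 + \frac{8213}{1171}\right) = \left(-109\right) \frac{15239}{1171} = - \frac{1661051}{1171}$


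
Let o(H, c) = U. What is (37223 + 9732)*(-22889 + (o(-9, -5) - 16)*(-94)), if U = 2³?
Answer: -1039442835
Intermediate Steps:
U = 8
o(H, c) = 8
(37223 + 9732)*(-22889 + (o(-9, -5) - 16)*(-94)) = (37223 + 9732)*(-22889 + (8 - 16)*(-94)) = 46955*(-22889 - 8*(-94)) = 46955*(-22889 + 752) = 46955*(-22137) = -1039442835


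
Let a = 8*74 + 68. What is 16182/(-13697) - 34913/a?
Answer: -488883481/9040020 ≈ -54.080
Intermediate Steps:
a = 660 (a = 592 + 68 = 660)
16182/(-13697) - 34913/a = 16182/(-13697) - 34913/660 = 16182*(-1/13697) - 34913*1/660 = -16182/13697 - 34913/660 = -488883481/9040020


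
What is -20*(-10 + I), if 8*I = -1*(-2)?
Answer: 195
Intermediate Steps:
I = 1/4 (I = (-1*(-2))/8 = (1/8)*2 = 1/4 ≈ 0.25000)
-20*(-10 + I) = -20*(-10 + 1/4) = -20*(-39/4) = 195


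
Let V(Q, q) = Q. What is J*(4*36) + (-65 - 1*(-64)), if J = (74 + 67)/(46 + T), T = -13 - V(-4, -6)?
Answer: 20267/37 ≈ 547.76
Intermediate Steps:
T = -9 (T = -13 - 1*(-4) = -13 + 4 = -9)
J = 141/37 (J = (74 + 67)/(46 - 9) = 141/37 ≈ 3.8108)
J*(4*36) + (-65 - 1*(-64)) = 141*(4*36)/37 + (-65 - 1*(-64)) = (141/37)*144 + (-65 + 64) = 20304/37 - 1 = 20267/37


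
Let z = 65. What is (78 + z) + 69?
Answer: 212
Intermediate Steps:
(78 + z) + 69 = (78 + 65) + 69 = 143 + 69 = 212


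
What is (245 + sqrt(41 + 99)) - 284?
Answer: -39 + 2*sqrt(35) ≈ -27.168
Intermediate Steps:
(245 + sqrt(41 + 99)) - 284 = (245 + sqrt(140)) - 284 = (245 + 2*sqrt(35)) - 284 = -39 + 2*sqrt(35)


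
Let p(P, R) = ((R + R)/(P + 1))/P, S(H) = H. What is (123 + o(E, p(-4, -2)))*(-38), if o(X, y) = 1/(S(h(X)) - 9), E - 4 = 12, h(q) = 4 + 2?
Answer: -13984/3 ≈ -4661.3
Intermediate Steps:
h(q) = 6
E = 16 (E = 4 + 12 = 16)
p(P, R) = 2*R/(P*(1 + P)) (p(P, R) = ((2*R)/(1 + P))/P = (2*R/(1 + P))/P = 2*R/(P*(1 + P)))
o(X, y) = -1/3 (o(X, y) = 1/(6 - 9) = 1/(-3) = -1/3)
(123 + o(E, p(-4, -2)))*(-38) = (123 - 1/3)*(-38) = (368/3)*(-38) = -13984/3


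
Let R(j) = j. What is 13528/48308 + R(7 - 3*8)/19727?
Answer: 66511405/238242979 ≈ 0.27917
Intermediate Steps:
13528/48308 + R(7 - 3*8)/19727 = 13528/48308 + (7 - 3*8)/19727 = 13528*(1/48308) + (7 - 24)*(1/19727) = 3382/12077 - 17*1/19727 = 3382/12077 - 17/19727 = 66511405/238242979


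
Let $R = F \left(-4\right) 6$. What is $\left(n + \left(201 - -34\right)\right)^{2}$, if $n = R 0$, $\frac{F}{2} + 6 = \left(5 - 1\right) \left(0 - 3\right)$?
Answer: $55225$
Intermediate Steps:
$F = -36$ ($F = -12 + 2 \left(5 - 1\right) \left(0 - 3\right) = -12 + 2 \cdot 4 \left(-3\right) = -12 + 2 \left(-12\right) = -12 - 24 = -36$)
$R = 864$ ($R = \left(-36\right) \left(-4\right) 6 = 144 \cdot 6 = 864$)
$n = 0$ ($n = 864 \cdot 0 = 0$)
$\left(n + \left(201 - -34\right)\right)^{2} = \left(0 + \left(201 - -34\right)\right)^{2} = \left(0 + \left(201 + 34\right)\right)^{2} = \left(0 + 235\right)^{2} = 235^{2} = 55225$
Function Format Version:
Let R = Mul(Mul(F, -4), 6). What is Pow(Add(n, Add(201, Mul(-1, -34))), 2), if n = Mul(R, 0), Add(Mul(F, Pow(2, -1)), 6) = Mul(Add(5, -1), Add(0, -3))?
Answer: 55225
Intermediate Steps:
F = -36 (F = Add(-12, Mul(2, Mul(Add(5, -1), Add(0, -3)))) = Add(-12, Mul(2, Mul(4, -3))) = Add(-12, Mul(2, -12)) = Add(-12, -24) = -36)
R = 864 (R = Mul(Mul(-36, -4), 6) = Mul(144, 6) = 864)
n = 0 (n = Mul(864, 0) = 0)
Pow(Add(n, Add(201, Mul(-1, -34))), 2) = Pow(Add(0, Add(201, Mul(-1, -34))), 2) = Pow(Add(0, Add(201, 34)), 2) = Pow(Add(0, 235), 2) = Pow(235, 2) = 55225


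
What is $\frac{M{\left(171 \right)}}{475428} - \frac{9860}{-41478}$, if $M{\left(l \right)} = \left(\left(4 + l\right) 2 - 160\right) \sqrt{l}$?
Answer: $\frac{4930}{20739} + \frac{95 \sqrt{19}}{79238} \approx 0.24294$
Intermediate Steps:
$M{\left(l \right)} = \sqrt{l} \left(-152 + 2 l\right)$ ($M{\left(l \right)} = \left(\left(8 + 2 l\right) - 160\right) \sqrt{l} = \left(-152 + 2 l\right) \sqrt{l} = \sqrt{l} \left(-152 + 2 l\right)$)
$\frac{M{\left(171 \right)}}{475428} - \frac{9860}{-41478} = \frac{2 \sqrt{171} \left(-76 + 171\right)}{475428} - \frac{9860}{-41478} = 2 \cdot 3 \sqrt{19} \cdot 95 \cdot \frac{1}{475428} - - \frac{4930}{20739} = 570 \sqrt{19} \cdot \frac{1}{475428} + \frac{4930}{20739} = \frac{95 \sqrt{19}}{79238} + \frac{4930}{20739} = \frac{4930}{20739} + \frac{95 \sqrt{19}}{79238}$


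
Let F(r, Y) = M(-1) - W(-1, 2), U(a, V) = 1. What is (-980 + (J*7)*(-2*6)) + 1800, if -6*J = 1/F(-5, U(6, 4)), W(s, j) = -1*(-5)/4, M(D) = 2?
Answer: 2516/3 ≈ 838.67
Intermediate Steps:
W(s, j) = 5/4 (W(s, j) = 5*(¼) = 5/4)
F(r, Y) = ¾ (F(r, Y) = 2 - 1*5/4 = 2 - 5/4 = ¾)
J = -2/9 (J = -1/(6*¾) = -⅙*4/3 = -2/9 ≈ -0.22222)
(-980 + (J*7)*(-2*6)) + 1800 = (-980 + (-2/9*7)*(-2*6)) + 1800 = (-980 - 14/9*(-12)) + 1800 = (-980 + 56/3) + 1800 = -2884/3 + 1800 = 2516/3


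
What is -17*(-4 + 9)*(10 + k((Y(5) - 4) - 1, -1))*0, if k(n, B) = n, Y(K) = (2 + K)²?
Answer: 0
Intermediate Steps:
-17*(-4 + 9)*(10 + k((Y(5) - 4) - 1, -1))*0 = -17*(-4 + 9)*(10 + (((2 + 5)² - 4) - 1))*0 = -85*(10 + ((7² - 4) - 1))*0 = -85*(10 + ((49 - 4) - 1))*0 = -85*(10 + (45 - 1))*0 = -85*(10 + 44)*0 = -85*54*0 = -17*270*0 = -4590*0 = 0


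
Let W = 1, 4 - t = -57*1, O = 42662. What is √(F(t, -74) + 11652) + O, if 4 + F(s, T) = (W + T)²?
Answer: 42662 + √16977 ≈ 42792.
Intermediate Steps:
t = 61 (t = 4 - (-57) = 4 - 1*(-57) = 4 + 57 = 61)
F(s, T) = -4 + (1 + T)²
√(F(t, -74) + 11652) + O = √((-4 + (1 - 74)²) + 11652) + 42662 = √((-4 + (-73)²) + 11652) + 42662 = √((-4 + 5329) + 11652) + 42662 = √(5325 + 11652) + 42662 = √16977 + 42662 = 42662 + √16977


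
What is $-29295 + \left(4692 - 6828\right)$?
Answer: $-31431$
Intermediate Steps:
$-29295 + \left(4692 - 6828\right) = -29295 - 2136 = -31431$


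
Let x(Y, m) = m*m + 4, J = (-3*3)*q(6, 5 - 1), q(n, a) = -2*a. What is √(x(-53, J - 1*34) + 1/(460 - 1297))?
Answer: 5*√4508547/279 ≈ 38.053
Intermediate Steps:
J = 72 (J = (-3*3)*(-2*(5 - 1)) = -(-18)*4 = -9*(-8) = 72)
x(Y, m) = 4 + m² (x(Y, m) = m² + 4 = 4 + m²)
√(x(-53, J - 1*34) + 1/(460 - 1297)) = √((4 + (72 - 1*34)²) + 1/(460 - 1297)) = √((4 + (72 - 34)²) + 1/(-837)) = √((4 + 38²) - 1/837) = √((4 + 1444) - 1/837) = √(1448 - 1/837) = √(1211975/837) = 5*√4508547/279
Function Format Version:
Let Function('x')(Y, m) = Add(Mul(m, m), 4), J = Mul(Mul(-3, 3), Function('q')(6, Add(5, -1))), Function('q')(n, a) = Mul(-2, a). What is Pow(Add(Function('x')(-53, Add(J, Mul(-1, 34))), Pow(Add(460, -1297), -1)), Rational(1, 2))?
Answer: Mul(Rational(5, 279), Pow(4508547, Rational(1, 2))) ≈ 38.053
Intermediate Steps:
J = 72 (J = Mul(Mul(-3, 3), Mul(-2, Add(5, -1))) = Mul(-9, Mul(-2, 4)) = Mul(-9, -8) = 72)
Function('x')(Y, m) = Add(4, Pow(m, 2)) (Function('x')(Y, m) = Add(Pow(m, 2), 4) = Add(4, Pow(m, 2)))
Pow(Add(Function('x')(-53, Add(J, Mul(-1, 34))), Pow(Add(460, -1297), -1)), Rational(1, 2)) = Pow(Add(Add(4, Pow(Add(72, Mul(-1, 34)), 2)), Pow(Add(460, -1297), -1)), Rational(1, 2)) = Pow(Add(Add(4, Pow(Add(72, -34), 2)), Pow(-837, -1)), Rational(1, 2)) = Pow(Add(Add(4, Pow(38, 2)), Rational(-1, 837)), Rational(1, 2)) = Pow(Add(Add(4, 1444), Rational(-1, 837)), Rational(1, 2)) = Pow(Add(1448, Rational(-1, 837)), Rational(1, 2)) = Pow(Rational(1211975, 837), Rational(1, 2)) = Mul(Rational(5, 279), Pow(4508547, Rational(1, 2)))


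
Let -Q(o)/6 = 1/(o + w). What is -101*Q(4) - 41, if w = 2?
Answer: 60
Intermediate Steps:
Q(o) = -6/(2 + o) (Q(o) = -6/(o + 2) = -6/(2 + o))
-101*Q(4) - 41 = -(-606)/(2 + 4) - 41 = -(-606)/6 - 41 = -101*(-1) - 41 = 101 - 41 = 60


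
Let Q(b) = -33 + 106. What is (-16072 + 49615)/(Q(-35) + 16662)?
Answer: 33543/16735 ≈ 2.0044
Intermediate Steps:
Q(b) = 73
(-16072 + 49615)/(Q(-35) + 16662) = (-16072 + 49615)/(73 + 16662) = 33543/16735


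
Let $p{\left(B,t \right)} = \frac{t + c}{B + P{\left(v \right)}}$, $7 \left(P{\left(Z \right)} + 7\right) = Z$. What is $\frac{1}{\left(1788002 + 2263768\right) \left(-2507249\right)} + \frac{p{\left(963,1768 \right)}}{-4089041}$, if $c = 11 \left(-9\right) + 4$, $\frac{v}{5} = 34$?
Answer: $- \frac{29742422825657093}{71261414539128779319915} \approx -4.1737 \cdot 10^{-7}$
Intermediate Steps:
$v = 170$ ($v = 5 \cdot 34 = 170$)
$P{\left(Z \right)} = -7 + \frac{Z}{7}$
$c = -95$ ($c = -99 + 4 = -95$)
$p{\left(B,t \right)} = \frac{-95 + t}{\frac{121}{7} + B}$ ($p{\left(B,t \right)} = \frac{t - 95}{B + \left(-7 + \frac{1}{7} \cdot 170\right)} = \frac{-95 + t}{B + \left(-7 + \frac{170}{7}\right)} = \frac{-95 + t}{B + \frac{121}{7}} = \frac{-95 + t}{\frac{121}{7} + B}$)
$\frac{1}{\left(1788002 + 2263768\right) \left(-2507249\right)} + \frac{p{\left(963,1768 \right)}}{-4089041} = \frac{1}{\left(1788002 + 2263768\right) \left(-2507249\right)} + \frac{7 \frac{1}{121 + 7 \cdot 963} \left(-95 + 1768\right)}{-4089041} = \frac{1}{4051770} \left(- \frac{1}{2507249}\right) + 7 \frac{1}{121 + 6741} \cdot 1673 \left(- \frac{1}{4089041}\right) = \frac{1}{4051770} \left(- \frac{1}{2507249}\right) + 7 \cdot \frac{1}{6862} \cdot 1673 \left(- \frac{1}{4089041}\right) = - \frac{1}{10158796280730} + 7 \cdot \frac{1}{6862} \cdot 1673 \left(- \frac{1}{4089041}\right) = - \frac{1}{10158796280730} + \frac{11711}{6862} \left(- \frac{1}{4089041}\right) = - \frac{1}{10158796280730} - \frac{11711}{28058999342} = - \frac{29742422825657093}{71261414539128779319915}$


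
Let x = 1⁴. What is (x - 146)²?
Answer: 21025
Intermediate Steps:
x = 1
(x - 146)² = (1 - 146)² = (-145)² = 21025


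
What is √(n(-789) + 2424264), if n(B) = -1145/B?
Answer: √1509156152949/789 ≈ 1557.0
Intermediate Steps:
√(n(-789) + 2424264) = √(-1145/(-789) + 2424264) = √(-1145*(-1/789) + 2424264) = √(1145/789 + 2424264) = √(1912745441/789) = √1509156152949/789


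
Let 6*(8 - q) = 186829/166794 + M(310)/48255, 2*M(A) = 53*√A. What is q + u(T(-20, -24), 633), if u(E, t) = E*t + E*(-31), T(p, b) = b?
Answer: -14451218989/1000764 - 53*√310/579060 ≈ -14440.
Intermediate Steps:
M(A) = 53*√A/2 (M(A) = (53*√A)/2 = 53*√A/2)
u(E, t) = -31*E + E*t (u(E, t) = E*t - 31*E = -31*E + E*t)
q = 7819283/1000764 - 53*√310/579060 (q = 8 - (186829/166794 + (53*√310/2)/48255)/6 = 8 - (186829*(1/166794) + (53*√310/2)*(1/48255))/6 = 8 - (186829/166794 + 53*√310/96510)/6 = 8 + (-186829/1000764 - 53*√310/579060) = 7819283/1000764 - 53*√310/579060 ≈ 7.8117)
q + u(T(-20, -24), 633) = (7819283/1000764 - 53*√310/579060) - 24*(-31 + 633) = (7819283/1000764 - 53*√310/579060) - 24*602 = (7819283/1000764 - 53*√310/579060) - 14448 = -14451218989/1000764 - 53*√310/579060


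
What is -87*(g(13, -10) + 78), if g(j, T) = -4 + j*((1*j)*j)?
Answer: -197577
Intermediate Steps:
g(j, T) = -4 + j**3 (g(j, T) = -4 + j*(j*j) = -4 + j*j**2 = -4 + j**3)
-87*(g(13, -10) + 78) = -87*((-4 + 13**3) + 78) = -87*((-4 + 2197) + 78) = -87*(2193 + 78) = -87*2271 = -197577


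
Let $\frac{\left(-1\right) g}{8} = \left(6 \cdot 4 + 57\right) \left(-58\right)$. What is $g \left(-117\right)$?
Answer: $-4397328$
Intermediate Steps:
$g = 37584$ ($g = - 8 \left(6 \cdot 4 + 57\right) \left(-58\right) = - 8 \left(24 + 57\right) \left(-58\right) = - 8 \cdot 81 \left(-58\right) = \left(-8\right) \left(-4698\right) = 37584$)
$g \left(-117\right) = 37584 \left(-117\right) = -4397328$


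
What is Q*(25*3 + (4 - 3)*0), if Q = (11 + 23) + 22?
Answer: 4200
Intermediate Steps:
Q = 56 (Q = 34 + 22 = 56)
Q*(25*3 + (4 - 3)*0) = 56*(25*3 + (4 - 3)*0) = 56*(75 + 1*0) = 56*(75 + 0) = 56*75 = 4200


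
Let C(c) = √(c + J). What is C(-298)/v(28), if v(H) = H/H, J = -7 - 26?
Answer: I*√331 ≈ 18.193*I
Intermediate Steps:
J = -33
v(H) = 1
C(c) = √(-33 + c) (C(c) = √(c - 33) = √(-33 + c))
C(-298)/v(28) = √(-33 - 298)/1 = √(-331)*1 = (I*√331)*1 = I*√331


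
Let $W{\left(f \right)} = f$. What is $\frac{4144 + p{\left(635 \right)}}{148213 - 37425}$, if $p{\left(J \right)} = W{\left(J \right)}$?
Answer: $\frac{4779}{110788} \approx 0.043136$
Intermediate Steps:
$p{\left(J \right)} = J$
$\frac{4144 + p{\left(635 \right)}}{148213 - 37425} = \frac{4144 + 635}{148213 - 37425} = \frac{4779}{110788}$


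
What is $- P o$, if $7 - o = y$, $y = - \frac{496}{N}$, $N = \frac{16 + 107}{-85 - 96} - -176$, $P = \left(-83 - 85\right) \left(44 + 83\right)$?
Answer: $\frac{6654847752}{31733} \approx 2.0971 \cdot 10^{5}$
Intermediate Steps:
$P = -21336$ ($P = \left(-168\right) 127 = -21336$)
$N = \frac{31733}{181}$ ($N = \frac{123}{-181} + 176 = 123 \left(- \frac{1}{181}\right) + 176 = - \frac{123}{181} + 176 = \frac{31733}{181} \approx 175.32$)
$y = - \frac{89776}{31733}$ ($y = - \frac{496}{\frac{31733}{181}} = \left(-496\right) \frac{181}{31733} = - \frac{89776}{31733} \approx -2.8291$)
$o = \frac{311907}{31733}$ ($o = 7 - - \frac{89776}{31733} = 7 + \frac{89776}{31733} = \frac{311907}{31733} \approx 9.8291$)
$- P o = - \frac{\left(-21336\right) 311907}{31733} = \left(-1\right) \left(- \frac{6654847752}{31733}\right) = \frac{6654847752}{31733}$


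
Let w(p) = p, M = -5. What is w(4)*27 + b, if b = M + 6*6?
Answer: 139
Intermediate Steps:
b = 31 (b = -5 + 6*6 = -5 + 36 = 31)
w(4)*27 + b = 4*27 + 31 = 108 + 31 = 139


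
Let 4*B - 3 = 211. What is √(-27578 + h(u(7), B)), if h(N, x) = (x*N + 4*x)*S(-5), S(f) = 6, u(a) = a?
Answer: I*√24047 ≈ 155.07*I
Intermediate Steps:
B = 107/2 (B = ¾ + (¼)*211 = ¾ + 211/4 = 107/2 ≈ 53.500)
h(N, x) = 24*x + 6*N*x (h(N, x) = (x*N + 4*x)*6 = (N*x + 4*x)*6 = (4*x + N*x)*6 = 24*x + 6*N*x)
√(-27578 + h(u(7), B)) = √(-27578 + 6*(107/2)*(4 + 7)) = √(-27578 + 6*(107/2)*11) = √(-27578 + 3531) = √(-24047) = I*√24047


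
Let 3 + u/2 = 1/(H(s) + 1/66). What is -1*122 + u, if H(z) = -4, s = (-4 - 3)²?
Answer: -33796/263 ≈ -128.50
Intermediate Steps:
s = 49 (s = (-7)² = 49)
u = -1710/263 (u = -6 + 2/(-4 + 1/66) = -6 + 2/(-263/66) = -6 + 2*(-66/263) = -6 - 132/263 = -1710/263 ≈ -6.5019)
-1*122 + u = -1*122 - 1710/263 = -122 - 1710/263 = -33796/263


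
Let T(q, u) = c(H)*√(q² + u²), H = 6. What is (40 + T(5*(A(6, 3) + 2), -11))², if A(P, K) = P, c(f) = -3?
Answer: 17089 - 240*√1721 ≈ 7132.6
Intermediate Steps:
T(q, u) = -3*√(q² + u²)
(40 + T(5*(A(6, 3) + 2), -11))² = (40 - 3*√((5*(6 + 2))² + (-11)²))² = (40 - 3*√((5*8)² + 121))² = (40 - 3*√(40² + 121))² = (40 - 3*√(1600 + 121))² = (40 - 3*√1721)²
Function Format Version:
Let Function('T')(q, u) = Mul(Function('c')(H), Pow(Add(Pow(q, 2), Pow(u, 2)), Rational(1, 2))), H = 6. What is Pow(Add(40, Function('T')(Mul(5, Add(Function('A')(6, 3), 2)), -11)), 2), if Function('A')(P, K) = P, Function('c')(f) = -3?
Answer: Add(17089, Mul(-240, Pow(1721, Rational(1, 2)))) ≈ 7132.6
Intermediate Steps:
Function('T')(q, u) = Mul(-3, Pow(Add(Pow(q, 2), Pow(u, 2)), Rational(1, 2)))
Pow(Add(40, Function('T')(Mul(5, Add(Function('A')(6, 3), 2)), -11)), 2) = Pow(Add(40, Mul(-3, Pow(Add(Pow(Mul(5, Add(6, 2)), 2), Pow(-11, 2)), Rational(1, 2)))), 2) = Pow(Add(40, Mul(-3, Pow(Add(Pow(Mul(5, 8), 2), 121), Rational(1, 2)))), 2) = Pow(Add(40, Mul(-3, Pow(Add(Pow(40, 2), 121), Rational(1, 2)))), 2) = Pow(Add(40, Mul(-3, Pow(Add(1600, 121), Rational(1, 2)))), 2) = Pow(Add(40, Mul(-3, Pow(1721, Rational(1, 2)))), 2)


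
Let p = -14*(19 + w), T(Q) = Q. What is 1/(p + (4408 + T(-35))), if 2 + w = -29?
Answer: 1/4541 ≈ 0.00022022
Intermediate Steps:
w = -31 (w = -2 - 29 = -31)
p = 168 (p = -14*(19 - 31) = -14*(-12) = 168)
1/(p + (4408 + T(-35))) = 1/(168 + (4408 - 35)) = 1/(168 + 4373) = 1/4541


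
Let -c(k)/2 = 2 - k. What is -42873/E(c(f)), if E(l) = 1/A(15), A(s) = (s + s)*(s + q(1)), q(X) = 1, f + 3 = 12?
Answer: -20579040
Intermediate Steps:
f = 9 (f = -3 + 12 = 9)
c(k) = -4 + 2*k (c(k) = -2*(2 - k) = -4 + 2*k)
A(s) = 2*s*(1 + s) (A(s) = (s + s)*(s + 1) = (2*s)*(1 + s) = 2*s*(1 + s))
E(l) = 1/480 (E(l) = 1/(2*15*(1 + 15)) = 1/(2*15*16) = 1/480)
-42873/E(c(f)) = -42873/1/480 = -42873*480 = -20579040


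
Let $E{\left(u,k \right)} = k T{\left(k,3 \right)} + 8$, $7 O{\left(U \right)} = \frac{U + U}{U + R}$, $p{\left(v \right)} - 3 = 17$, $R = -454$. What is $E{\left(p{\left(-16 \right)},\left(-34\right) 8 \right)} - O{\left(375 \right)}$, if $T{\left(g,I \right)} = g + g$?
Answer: $\frac{81831478}{553} \approx 1.4798 \cdot 10^{5}$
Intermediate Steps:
$T{\left(g,I \right)} = 2 g$
$p{\left(v \right)} = 20$ ($p{\left(v \right)} = 3 + 17 = 20$)
$O{\left(U \right)} = \frac{2 U}{7 \left(-454 + U\right)}$ ($O{\left(U \right)} = \frac{\left(U + U\right) \frac{1}{U - 454}}{7} = \frac{2 U \frac{1}{-454 + U}}{7} = \frac{2 U}{7 \left(-454 + U\right)}$)
$E{\left(u,k \right)} = 8 + 2 k^{2}$ ($E{\left(u,k \right)} = k 2 k + 8 = 2 k^{2} + 8 = 8 + 2 k^{2}$)
$E{\left(p{\left(-16 \right)},\left(-34\right) 8 \right)} - O{\left(375 \right)} = \left(8 + 2 \left(\left(-34\right) 8\right)^{2}\right) - \frac{2}{7} \cdot 375 \frac{1}{-454 + 375} = \left(8 + 2 \left(-272\right)^{2}\right) - \frac{2}{7} \cdot 375 \frac{1}{-79} = \left(8 + 2 \cdot 73984\right) - \frac{2}{7} \cdot 375 \left(- \frac{1}{79}\right) = \left(8 + 147968\right) - - \frac{750}{553} = 147976 + \frac{750}{553} = \frac{81831478}{553}$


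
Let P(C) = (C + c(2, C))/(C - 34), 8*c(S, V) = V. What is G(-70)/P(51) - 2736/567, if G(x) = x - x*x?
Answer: -279232/189 ≈ -1477.4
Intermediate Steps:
c(S, V) = V/8
G(x) = x - x²
P(C) = 9*C/(8*(-34 + C)) (P(C) = (C + C/8)/(C - 34) = (9*C/8)/(-34 + C) = 9*C/(8*(-34 + C)))
G(-70)/P(51) - 2736/567 = (-70*(1 - 1*(-70)))/(((9/8)*51/(-34 + 51))) - 2736/567 = (-70*(1 + 70))/(((9/8)*51/17)) - 2736*1/567 = (-70*71)/(((9/8)*51*(1/17))) - 304/63 = -4970/27/8 - 304/63 = -4970*8/27 - 304/63 = -39760/27 - 304/63 = -279232/189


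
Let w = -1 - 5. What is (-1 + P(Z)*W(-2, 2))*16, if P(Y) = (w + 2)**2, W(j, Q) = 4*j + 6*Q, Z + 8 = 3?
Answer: 1008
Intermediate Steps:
Z = -5 (Z = -8 + 3 = -5)
w = -6
P(Y) = 16 (P(Y) = (-6 + 2)**2 = (-4)**2 = 16)
(-1 + P(Z)*W(-2, 2))*16 = (-1 + 16*(4*(-2) + 6*2))*16 = (-1 + 16*(-8 + 12))*16 = (-1 + 16*4)*16 = (-1 + 64)*16 = 63*16 = 1008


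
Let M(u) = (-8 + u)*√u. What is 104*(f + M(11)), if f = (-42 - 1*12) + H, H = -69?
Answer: -12792 + 312*√11 ≈ -11757.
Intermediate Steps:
M(u) = √u*(-8 + u)
f = -123 (f = (-42 - 1*12) - 69 = (-42 - 12) - 69 = -54 - 69 = -123)
104*(f + M(11)) = 104*(-123 + √11*(-8 + 11)) = 104*(-123 + √11*3) = 104*(-123 + 3*√11) = -12792 + 312*√11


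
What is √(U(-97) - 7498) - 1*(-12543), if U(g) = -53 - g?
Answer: 12543 + I*√7454 ≈ 12543.0 + 86.337*I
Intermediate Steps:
√(U(-97) - 7498) - 1*(-12543) = √((-53 - 1*(-97)) - 7498) - 1*(-12543) = √((-53 + 97) - 7498) + 12543 = √(44 - 7498) + 12543 = √(-7454) + 12543 = I*√7454 + 12543 = 12543 + I*√7454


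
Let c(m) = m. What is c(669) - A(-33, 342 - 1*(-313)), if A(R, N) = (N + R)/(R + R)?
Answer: 22388/33 ≈ 678.42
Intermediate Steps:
A(R, N) = (N + R)/(2*R) (A(R, N) = (N + R)/((2*R)) = (N + R)*(1/(2*R)) = (N + R)/(2*R))
c(669) - A(-33, 342 - 1*(-313)) = 669 - ((342 - 1*(-313)) - 33)/(2*(-33)) = 669 - (-1)*((342 + 313) - 33)/(2*33) = 669 - (-1)*(655 - 33)/(2*33) = 669 - (-1)*622/(2*33) = 669 - 1*(-311/33) = 669 + 311/33 = 22388/33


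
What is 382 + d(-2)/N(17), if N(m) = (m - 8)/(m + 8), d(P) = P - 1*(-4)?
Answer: 3488/9 ≈ 387.56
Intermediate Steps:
d(P) = 4 + P (d(P) = P + 4 = 4 + P)
N(m) = (-8 + m)/(8 + m)
382 + d(-2)/N(17) = 382 + (4 - 2)/(((-8 + 17)/(8 + 17))) = 382 + 2/((9/25)) = 382 + 2/(((1/25)*9)) = 382 + 2/(9/25) = 382 + 2*(25/9) = 382 + 50/9 = 3488/9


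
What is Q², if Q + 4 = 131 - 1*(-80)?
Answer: 42849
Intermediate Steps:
Q = 207 (Q = -4 + (131 - 1*(-80)) = -4 + (131 + 80) = -4 + 211 = 207)
Q² = 207² = 42849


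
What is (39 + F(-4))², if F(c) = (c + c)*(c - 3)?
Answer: 9025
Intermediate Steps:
F(c) = 2*c*(-3 + c) (F(c) = (2*c)*(-3 + c) = 2*c*(-3 + c))
(39 + F(-4))² = (39 + 2*(-4)*(-3 - 4))² = (39 + 2*(-4)*(-7))² = (39 + 56)² = 95² = 9025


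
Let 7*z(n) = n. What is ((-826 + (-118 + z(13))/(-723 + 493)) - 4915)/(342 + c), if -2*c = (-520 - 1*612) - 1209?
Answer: -9242197/2435125 ≈ -3.7954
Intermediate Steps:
z(n) = n/7
c = 2341/2 (c = -((-520 - 1*612) - 1209)/2 = -((-520 - 612) - 1209)/2 = -(-1132 - 1209)/2 = -1/2*(-2341) = 2341/2 ≈ 1170.5)
((-826 + (-118 + z(13))/(-723 + 493)) - 4915)/(342 + c) = ((-826 + (-118 + (1/7)*13)/(-723 + 493)) - 4915)/(342 + 2341/2) = ((-826 + (-118 + 13/7)/(-230)) - 4915)/(3025/2) = ((-826 - 813/7*(-1/230)) - 4915)*(2/3025) = ((-826 + 813/1610) - 4915)*(2/3025) = (-1329047/1610 - 4915)*(2/3025) = -9242197/1610*2/3025 = -9242197/2435125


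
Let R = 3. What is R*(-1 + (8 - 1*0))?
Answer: 21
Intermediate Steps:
R*(-1 + (8 - 1*0)) = 3*(-1 + (8 - 1*0)) = 3*(-1 + (8 + 0)) = 3*(-1 + 8) = 3*7 = 21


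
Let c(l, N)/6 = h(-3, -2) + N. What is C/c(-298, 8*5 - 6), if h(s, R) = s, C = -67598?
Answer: -33799/93 ≈ -363.43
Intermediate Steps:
c(l, N) = -18 + 6*N (c(l, N) = 6*(-3 + N) = -18 + 6*N)
C/c(-298, 8*5 - 6) = -67598/(-18 + 6*(8*5 - 6)) = -67598/(-18 + 6*(40 - 6)) = -67598/(-18 + 6*34) = -67598/(-18 + 204) = -67598/186 = -67598*1/186 = -33799/93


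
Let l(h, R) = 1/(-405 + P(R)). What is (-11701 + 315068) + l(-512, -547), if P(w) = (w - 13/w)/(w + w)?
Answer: 36716521969040/121030047 ≈ 3.0337e+5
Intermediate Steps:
P(w) = (w - 13/w)/(2*w) (P(w) = (w - 13/w)/((2*w)) = (w - 13/w)*(1/(2*w)) = (w - 13/w)/(2*w))
l(h, R) = 1/(-405 + (-13 + R²)/(2*R²))
(-11701 + 315068) + l(-512, -547) = (-11701 + 315068) - 2*(-547)²/(13 + 809*(-547)²) = 303367 - 2*299209/(13 + 809*299209) = 303367 - 2*299209/(13 + 242060081) = 303367 - 2*299209/242060094 = 303367 - 2*299209*1/242060094 = 303367 - 299209/121030047 = 36716521969040/121030047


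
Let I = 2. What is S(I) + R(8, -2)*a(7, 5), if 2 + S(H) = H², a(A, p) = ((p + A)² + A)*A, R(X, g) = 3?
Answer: 3173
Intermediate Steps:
a(A, p) = A*(A + (A + p)²) (a(A, p) = ((A + p)² + A)*A = (A + (A + p)²)*A = A*(A + (A + p)²))
S(H) = -2 + H²
S(I) + R(8, -2)*a(7, 5) = (-2 + 2²) + 3*(7*(7 + (7 + 5)²)) = (-2 + 4) + 3*(7*(7 + 12²)) = 2 + 3*(7*(7 + 144)) = 2 + 3*(7*151) = 2 + 3*1057 = 2 + 3171 = 3173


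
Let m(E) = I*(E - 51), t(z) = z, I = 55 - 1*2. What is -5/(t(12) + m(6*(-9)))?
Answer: 5/5553 ≈ 0.00090041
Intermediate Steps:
I = 53 (I = 55 - 2 = 53)
m(E) = -2703 + 53*E (m(E) = 53*(E - 51) = 53*(-51 + E) = -2703 + 53*E)
-5/(t(12) + m(6*(-9))) = -5/(12 + (-2703 + 53*(6*(-9)))) = -5/(12 + (-2703 + 53*(-54))) = -5/(12 + (-2703 - 2862)) = -5/(12 - 5565) = -5/(-5553) = -1/5553*(-5) = 5/5553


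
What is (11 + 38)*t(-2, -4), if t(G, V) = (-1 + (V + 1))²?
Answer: 784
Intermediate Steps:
t(G, V) = V² (t(G, V) = (-1 + (1 + V))² = V²)
(11 + 38)*t(-2, -4) = (11 + 38)*(-4)² = 49*16 = 784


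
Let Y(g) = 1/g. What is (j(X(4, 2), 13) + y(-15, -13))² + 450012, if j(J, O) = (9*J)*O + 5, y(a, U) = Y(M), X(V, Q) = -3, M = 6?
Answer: 20506057/36 ≈ 5.6961e+5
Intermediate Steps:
y(a, U) = ⅙ (y(a, U) = 1/6 = ⅙)
j(J, O) = 5 + 9*J*O (j(J, O) = 9*J*O + 5 = 5 + 9*J*O)
(j(X(4, 2), 13) + y(-15, -13))² + 450012 = ((5 + 9*(-3)*13) + ⅙)² + 450012 = ((5 - 351) + ⅙)² + 450012 = (-346 + ⅙)² + 450012 = (-2075/6)² + 450012 = 4305625/36 + 450012 = 20506057/36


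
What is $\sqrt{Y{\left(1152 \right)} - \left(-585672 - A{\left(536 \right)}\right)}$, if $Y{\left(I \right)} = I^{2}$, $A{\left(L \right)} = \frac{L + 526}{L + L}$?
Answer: $\frac{\sqrt{137383294578}}{268} \approx 1383.0$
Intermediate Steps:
$A{\left(L \right)} = \frac{526 + L}{2 L}$
$\sqrt{Y{\left(1152 \right)} - \left(-585672 - A{\left(536 \right)}\right)} = \sqrt{1152^{2} - \left(-585672 - \frac{526 + 536}{2 \cdot 536}\right)} = \sqrt{1327104 - \left(-585672 - \frac{531}{536}\right)} = \sqrt{1327104 + \left(\left(1661916 + \frac{531}{536}\right) - 1076244\right)} = \sqrt{1327104 + \left(\frac{890787507}{536} - 1076244\right)} = \sqrt{1327104 + \frac{313920723}{536}} = \sqrt{\frac{1025248467}{536}} = \frac{\sqrt{137383294578}}{268}$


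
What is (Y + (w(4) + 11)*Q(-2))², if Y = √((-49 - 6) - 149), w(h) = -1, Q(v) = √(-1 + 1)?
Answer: -204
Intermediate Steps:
Q(v) = 0 (Q(v) = √0 = 0)
Y = 2*I*√51 (Y = √(-55 - 149) = √(-204) = 2*I*√51 ≈ 14.283*I)
(Y + (w(4) + 11)*Q(-2))² = (2*I*√51 + (-1 + 11)*0)² = (2*I*√51 + 10*0)² = (2*I*√51 + 0)² = (2*I*√51)² = -204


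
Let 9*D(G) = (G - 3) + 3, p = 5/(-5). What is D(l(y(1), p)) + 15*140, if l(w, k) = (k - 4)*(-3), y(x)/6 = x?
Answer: 6305/3 ≈ 2101.7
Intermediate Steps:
y(x) = 6*x
p = -1 (p = 5*(-⅕) = -1)
l(w, k) = 12 - 3*k (l(w, k) = (-4 + k)*(-3) = 12 - 3*k)
D(G) = G/9 (D(G) = ((G - 3) + 3)/9 = ((-3 + G) + 3)/9 = G/9)
D(l(y(1), p)) + 15*140 = (12 - 3*(-1))/9 + 15*140 = (12 + 3)/9 + 2100 = (⅑)*15 + 2100 = 5/3 + 2100 = 6305/3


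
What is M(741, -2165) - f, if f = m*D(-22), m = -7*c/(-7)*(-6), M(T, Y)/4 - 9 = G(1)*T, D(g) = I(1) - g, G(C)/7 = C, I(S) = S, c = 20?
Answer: 23544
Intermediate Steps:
G(C) = 7*C
D(g) = 1 - g
M(T, Y) = 36 + 28*T (M(T, Y) = 36 + 4*((7*1)*T) = 36 + 4*(7*T) = 36 + 28*T)
m = -120 (m = -140/(-7)*(-6) = -140*(-1)/7*(-6) = -7*(-20/7)*(-6) = 20*(-6) = -120)
f = -2760 (f = -120*(1 - 1*(-22)) = -120*(1 + 22) = -120*23 = -2760)
M(741, -2165) - f = (36 + 28*741) - 1*(-2760) = (36 + 20748) + 2760 = 20784 + 2760 = 23544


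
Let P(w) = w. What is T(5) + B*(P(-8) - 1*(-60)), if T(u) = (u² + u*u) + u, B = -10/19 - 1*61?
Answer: -59743/19 ≈ -3144.4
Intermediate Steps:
B = -1169/19 (B = -10*1/19 - 61 = -10/19 - 61 = -1169/19 ≈ -61.526)
T(u) = u + 2*u² (T(u) = (u² + u²) + u = 2*u² + u = u + 2*u²)
T(5) + B*(P(-8) - 1*(-60)) = 5*(1 + 2*5) - 1169*(-8 - 1*(-60))/19 = 5*(1 + 10) - 1169*(-8 + 60)/19 = 5*11 - 1169/19*52 = 55 - 60788/19 = -59743/19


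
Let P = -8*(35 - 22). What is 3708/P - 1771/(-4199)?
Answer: -295879/8398 ≈ -35.232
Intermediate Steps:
P = -104 (P = -8*13 = -104)
3708/P - 1771/(-4199) = 3708/(-104) - 1771/(-4199) = 3708*(-1/104) - 1771*(-1/4199) = -927/26 + 1771/4199 = -295879/8398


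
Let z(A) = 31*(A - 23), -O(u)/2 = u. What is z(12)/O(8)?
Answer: 341/16 ≈ 21.313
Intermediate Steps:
O(u) = -2*u
z(A) = -713 + 31*A (z(A) = 31*(-23 + A) = -713 + 31*A)
z(12)/O(8) = (-713 + 31*12)/((-2*8)) = (-713 + 372)/(-16) = -341*(-1/16) = 341/16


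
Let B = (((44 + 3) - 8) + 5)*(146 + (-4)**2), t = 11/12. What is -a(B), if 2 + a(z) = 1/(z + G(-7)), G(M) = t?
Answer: 171082/85547 ≈ 1.9999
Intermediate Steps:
t = 11/12 (t = 11*(1/12) = 11/12 ≈ 0.91667)
G(M) = 11/12
B = 7128 (B = ((47 - 8) + 5)*(146 + 16) = (39 + 5)*162 = 44*162 = 7128)
a(z) = -2 + 1/(11/12 + z) (a(z) = -2 + 1/(z + 11/12) = -2 + 1/(11/12 + z))
-a(B) = -2*(-5 - 12*7128)/(11 + 12*7128) = -2*(-5 - 85536)/(11 + 85536) = -2*(-85541)/85547 = -1*(-171082/85547) = 171082/85547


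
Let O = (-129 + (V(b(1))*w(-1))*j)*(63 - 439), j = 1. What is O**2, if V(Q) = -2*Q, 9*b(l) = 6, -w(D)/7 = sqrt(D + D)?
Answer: 20952064576/9 - 340433408*I*sqrt(2) ≈ 2.328e+9 - 4.8145e+8*I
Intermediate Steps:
w(D) = -7*sqrt(2)*sqrt(D) (w(D) = -7*sqrt(D + D) = -7*sqrt(2)*sqrt(D))
b(l) = 2/3 (b(l) = (1/9)*6 = 2/3)
O = 48504 - 10528*I*sqrt(2)/3 (O = (-129 + ((-2*2/3)*(-7*sqrt(2)*sqrt(-1)))*1)*(63 - 439) = (-129 - (-28)*sqrt(2)*I/3*1)*(-376) = (-129 - (-28)*I*sqrt(2)/3*1)*(-376) = (-129 + (28*I*sqrt(2)/3)*1)*(-376) = (-129 + 28*I*sqrt(2)/3)*(-376) = 48504 - 10528*I*sqrt(2)/3 ≈ 48504.0 - 4962.9*I)
O**2 = (48504 - 10528*I*sqrt(2)/3)**2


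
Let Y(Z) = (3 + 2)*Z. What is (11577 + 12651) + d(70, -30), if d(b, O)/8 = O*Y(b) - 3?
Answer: -59796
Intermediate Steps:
Y(Z) = 5*Z
d(b, O) = -24 + 40*O*b (d(b, O) = 8*(O*(5*b) - 3) = 8*(5*O*b - 3) = 8*(-3 + 5*O*b) = -24 + 40*O*b)
(11577 + 12651) + d(70, -30) = (11577 + 12651) + (-24 + 40*(-30)*70) = 24228 + (-24 - 84000) = 24228 - 84024 = -59796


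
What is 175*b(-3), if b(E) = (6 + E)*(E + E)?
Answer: -3150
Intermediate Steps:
b(E) = 2*E*(6 + E) (b(E) = (6 + E)*(2*E) = 2*E*(6 + E))
175*b(-3) = 175*(2*(-3)*(6 - 3)) = 175*(2*(-3)*3) = 175*(-18) = -3150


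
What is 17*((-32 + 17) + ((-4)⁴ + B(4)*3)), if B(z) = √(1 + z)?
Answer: 4097 + 51*√5 ≈ 4211.0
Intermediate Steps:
17*((-32 + 17) + ((-4)⁴ + B(4)*3)) = 17*((-32 + 17) + ((-4)⁴ + √(1 + 4)*3)) = 17*(-15 + (256 + √5*3)) = 17*(-15 + (256 + 3*√5)) = 17*(241 + 3*√5) = 4097 + 51*√5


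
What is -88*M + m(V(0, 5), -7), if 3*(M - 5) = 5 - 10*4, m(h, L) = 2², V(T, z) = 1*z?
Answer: 1772/3 ≈ 590.67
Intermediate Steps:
V(T, z) = z
m(h, L) = 4
M = -20/3 (M = 5 + (5 - 10*4)/3 = 5 + (5 - 40)/3 = 5 + (⅓)*(-35) = 5 - 35/3 = -20/3 ≈ -6.6667)
-88*M + m(V(0, 5), -7) = -88*(-20/3) + 4 = 1760/3 + 4 = 1772/3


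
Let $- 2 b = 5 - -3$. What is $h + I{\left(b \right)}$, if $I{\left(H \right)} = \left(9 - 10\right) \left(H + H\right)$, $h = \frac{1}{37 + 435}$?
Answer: $\frac{3777}{472} \approx 8.0021$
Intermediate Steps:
$b = -4$ ($b = - \frac{5 - -3}{2} = - \frac{5 + 3}{2} = \left(- \frac{1}{2}\right) 8 = -4$)
$h = \frac{1}{472} \approx 0.0021186$
$I{\left(H \right)} = - 2 H$
$h + I{\left(b \right)} = \frac{1}{472} - -8 = \frac{1}{472} + 8 = \frac{3777}{472}$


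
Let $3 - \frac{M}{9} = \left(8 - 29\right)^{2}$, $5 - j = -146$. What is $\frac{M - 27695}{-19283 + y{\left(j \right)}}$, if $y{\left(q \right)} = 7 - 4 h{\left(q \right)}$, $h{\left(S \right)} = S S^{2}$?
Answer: $\frac{1861}{811240} \approx 0.002294$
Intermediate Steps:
$h{\left(S \right)} = S^{3}$
$j = 151$ ($j = 5 - -146 = 5 + 146 = 151$)
$M = -3942$ ($M = 27 - 9 \left(8 - 29\right)^{2} = 27 - 9 \left(-21\right)^{2} = 27 - 3969 = -3942$)
$y{\left(q \right)} = 7 - 4 q^{3}$
$\frac{M - 27695}{-19283 + y{\left(j \right)}} = \frac{-3942 - 27695}{-19283 + \left(7 - 4 \cdot 151^{3}\right)} = - \frac{31637}{-19283 + \left(7 - 13771804\right)} = - \frac{31637}{-19283 - 13771797} = - \frac{31637}{-13791080} = \left(-31637\right) \left(- \frac{1}{13791080}\right) = \frac{1861}{811240}$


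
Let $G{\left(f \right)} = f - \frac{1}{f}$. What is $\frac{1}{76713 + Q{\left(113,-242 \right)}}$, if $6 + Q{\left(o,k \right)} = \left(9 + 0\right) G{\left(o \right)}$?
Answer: $\frac{113}{8782803} \approx 1.2866 \cdot 10^{-5}$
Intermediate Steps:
$Q{\left(o,k \right)} = -6 - \frac{9}{o} + 9 o$ ($Q{\left(o,k \right)} = -6 + \left(9 + 0\right) \left(o - \frac{1}{o}\right) = -6 + 9 \left(o - \frac{1}{o}\right) = -6 + \left(- \frac{9}{o} + 9 o\right) = -6 - \frac{9}{o} + 9 o$)
$\frac{1}{76713 + Q{\left(113,-242 \right)}} = \frac{1}{76713 - \left(-1011 + \frac{9}{113}\right)} = \frac{1}{76713 - - \frac{114234}{113}} = \frac{1}{76713 + \frac{114234}{113}} = \frac{1}{\frac{8782803}{113}} = \frac{113}{8782803}$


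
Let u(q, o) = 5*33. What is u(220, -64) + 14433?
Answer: 14598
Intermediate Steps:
u(q, o) = 165
u(220, -64) + 14433 = 165 + 14433 = 14598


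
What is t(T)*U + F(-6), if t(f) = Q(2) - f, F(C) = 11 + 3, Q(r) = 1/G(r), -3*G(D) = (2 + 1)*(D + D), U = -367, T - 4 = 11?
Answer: 22443/4 ≈ 5610.8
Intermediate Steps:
T = 15 (T = 4 + 11 = 15)
G(D) = -2*D (G(D) = -(2 + 1)*(D + D)/3 = -2*D)
Q(r) = -1/(2*r) (Q(r) = 1/(-2*r) = -1/(2*r))
F(C) = 14
t(f) = -¼ - f (t(f) = -½/2 - f = -½*½ - f = -¼ - f)
t(T)*U + F(-6) = (-¼ - 1*15)*(-367) + 14 = (-¼ - 15)*(-367) + 14 = -61/4*(-367) + 14 = 22387/4 + 14 = 22443/4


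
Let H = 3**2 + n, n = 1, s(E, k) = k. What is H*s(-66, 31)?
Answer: 310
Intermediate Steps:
H = 10 (H = 3**2 + 1 = 9 + 1 = 10)
H*s(-66, 31) = 10*31 = 310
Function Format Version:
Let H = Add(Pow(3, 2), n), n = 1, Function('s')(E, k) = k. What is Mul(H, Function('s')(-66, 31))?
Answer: 310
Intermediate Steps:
H = 10 (H = Add(Pow(3, 2), 1) = Add(9, 1) = 10)
Mul(H, Function('s')(-66, 31)) = Mul(10, 31) = 310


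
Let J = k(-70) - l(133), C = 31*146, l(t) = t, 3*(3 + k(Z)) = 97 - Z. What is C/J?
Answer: -13578/241 ≈ -56.340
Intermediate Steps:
k(Z) = 88/3 - Z/3 (k(Z) = -3 + (97 - Z)/3 = -3 + (97/3 - Z/3) = 88/3 - Z/3)
C = 4526
J = -241/3 (J = (88/3 - ⅓*(-70)) - 1*133 = (88/3 + 70/3) - 133 = 158/3 - 133 = -241/3 ≈ -80.333)
C/J = 4526/(-241/3) = 4526*(-3/241) = -13578/241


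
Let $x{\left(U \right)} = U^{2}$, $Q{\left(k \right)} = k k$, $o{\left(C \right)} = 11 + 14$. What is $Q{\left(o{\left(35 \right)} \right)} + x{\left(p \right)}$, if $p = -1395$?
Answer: $1946650$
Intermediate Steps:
$o{\left(C \right)} = 25$
$Q{\left(k \right)} = k^{2}$
$Q{\left(o{\left(35 \right)} \right)} + x{\left(p \right)} = 25^{2} + \left(-1395\right)^{2} = 625 + 1946025 = 1946650$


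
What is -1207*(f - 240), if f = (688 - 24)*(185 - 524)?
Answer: 271980552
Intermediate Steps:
f = -225096 (f = 664*(-339) = -225096)
-1207*(f - 240) = -1207*(-225096 - 240) = -1207*(-225336) = 271980552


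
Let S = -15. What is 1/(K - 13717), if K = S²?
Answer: -1/13492 ≈ -7.4118e-5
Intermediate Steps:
K = 225 (K = (-15)² = 225)
1/(K - 13717) = 1/(225 - 13717) = 1/(-13492) = -1/13492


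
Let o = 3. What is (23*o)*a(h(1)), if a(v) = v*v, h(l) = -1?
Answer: 69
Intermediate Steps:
a(v) = v²
(23*o)*a(h(1)) = (23*3)*(-1)² = 69*1 = 69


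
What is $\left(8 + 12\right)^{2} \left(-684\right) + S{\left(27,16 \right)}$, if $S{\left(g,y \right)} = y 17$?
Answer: $-273328$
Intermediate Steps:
$S{\left(g,y \right)} = 17 y$
$\left(8 + 12\right)^{2} \left(-684\right) + S{\left(27,16 \right)} = \left(8 + 12\right)^{2} \left(-684\right) + 17 \cdot 16 = 20^{2} \left(-684\right) + 272 = 400 \left(-684\right) + 272 = -273600 + 272 = -273328$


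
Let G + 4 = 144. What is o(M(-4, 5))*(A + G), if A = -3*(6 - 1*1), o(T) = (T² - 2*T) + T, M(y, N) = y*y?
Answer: 30000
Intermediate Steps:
G = 140 (G = -4 + 144 = 140)
M(y, N) = y²
o(T) = T² - T
A = -15 (A = -3*(6 - 1) = -3*5 = -15)
o(M(-4, 5))*(A + G) = ((-4)²*(-1 + (-4)²))*(-15 + 140) = (16*(-1 + 16))*125 = (16*15)*125 = 240*125 = 30000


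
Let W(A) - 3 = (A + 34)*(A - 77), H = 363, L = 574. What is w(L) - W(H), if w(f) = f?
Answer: -112971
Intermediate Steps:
W(A) = 3 + (-77 + A)*(34 + A) (W(A) = 3 + (A + 34)*(A - 77) = 3 + (34 + A)*(-77 + A) = 3 + (-77 + A)*(34 + A))
w(L) - W(H) = 574 - (-2615 + 363**2 - 43*363) = 574 - (-2615 + 131769 - 15609) = 574 - 1*113545 = 574 - 113545 = -112971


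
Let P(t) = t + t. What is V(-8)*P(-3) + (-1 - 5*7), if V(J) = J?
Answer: 12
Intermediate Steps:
P(t) = 2*t
V(-8)*P(-3) + (-1 - 5*7) = -16*(-3) + (-1 - 5*7) = -8*(-6) + (-1 - 35) = 48 - 36 = 12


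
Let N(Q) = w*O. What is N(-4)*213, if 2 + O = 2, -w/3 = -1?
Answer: 0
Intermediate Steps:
w = 3 (w = -3*(-1) = 3)
O = 0 (O = -2 + 2 = 0)
N(Q) = 0 (N(Q) = 3*0 = 0)
N(-4)*213 = 0*213 = 0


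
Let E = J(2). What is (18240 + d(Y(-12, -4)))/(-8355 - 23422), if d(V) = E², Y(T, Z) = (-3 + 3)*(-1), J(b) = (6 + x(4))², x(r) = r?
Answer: -28240/31777 ≈ -0.88869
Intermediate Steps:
J(b) = 100 (J(b) = (6 + 4)² = 10² = 100)
Y(T, Z) = 0 (Y(T, Z) = 0*(-1) = 0)
E = 100
d(V) = 10000 (d(V) = 100² = 10000)
(18240 + d(Y(-12, -4)))/(-8355 - 23422) = (18240 + 10000)/(-8355 - 23422) = 28240/(-31777) = 28240*(-1/31777) = -28240/31777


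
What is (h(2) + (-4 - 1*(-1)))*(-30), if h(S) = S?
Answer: 30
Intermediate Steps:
(h(2) + (-4 - 1*(-1)))*(-30) = (2 + (-4 - 1*(-1)))*(-30) = (2 + (-4 + 1))*(-30) = (2 - 3)*(-30) = -1*(-30) = 30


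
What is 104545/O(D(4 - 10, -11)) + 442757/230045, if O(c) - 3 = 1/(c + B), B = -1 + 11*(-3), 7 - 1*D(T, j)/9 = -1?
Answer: 182790597801/5291035 ≈ 34547.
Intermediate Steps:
D(T, j) = 72 (D(T, j) = 63 - 9*(-1) = 63 + 9 = 72)
B = -34 (B = -1 - 33 = -34)
O(c) = 3 + 1/(-34 + c) (O(c) = 3 + 1/(c - 34) = 3 + 1/(-34 + c))
104545/O(D(4 - 10, -11)) + 442757/230045 = 104545/(((-101 + 3*72)/(-34 + 72))) + 442757/230045 = 104545/(((-101 + 216)/38)) + 442757*(1/230045) = 104545/(((1/38)*115)) + 442757/230045 = 104545/(115/38) + 442757/230045 = 104545*(38/115) + 442757/230045 = 794542/23 + 442757/230045 = 182790597801/5291035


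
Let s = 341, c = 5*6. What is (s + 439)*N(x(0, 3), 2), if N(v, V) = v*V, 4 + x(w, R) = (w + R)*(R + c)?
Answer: 148200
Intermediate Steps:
c = 30
x(w, R) = -4 + (30 + R)*(R + w) (x(w, R) = -4 + (w + R)*(R + 30) = -4 + (R + w)*(30 + R) = -4 + (30 + R)*(R + w))
N(v, V) = V*v
(s + 439)*N(x(0, 3), 2) = (341 + 439)*(2*(-4 + 3² + 30*3 + 30*0 + 3*0)) = 780*(2*(-4 + 9 + 90 + 0 + 0)) = 780*(2*95) = 780*190 = 148200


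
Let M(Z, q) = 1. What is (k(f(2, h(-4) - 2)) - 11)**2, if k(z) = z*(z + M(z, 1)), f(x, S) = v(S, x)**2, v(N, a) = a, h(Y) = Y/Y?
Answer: 81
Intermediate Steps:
h(Y) = 1
f(x, S) = x**2
k(z) = z*(1 + z) (k(z) = z*(z + 1) = z*(1 + z))
(k(f(2, h(-4) - 2)) - 11)**2 = (2**2*(1 + 2**2) - 11)**2 = (4*(1 + 4) - 11)**2 = (4*5 - 11)**2 = (20 - 11)**2 = 9**2 = 81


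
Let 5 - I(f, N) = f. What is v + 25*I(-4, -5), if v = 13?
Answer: 238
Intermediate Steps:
I(f, N) = 5 - f
v + 25*I(-4, -5) = 13 + 25*(5 - 1*(-4)) = 13 + 25*(5 + 4) = 13 + 25*9 = 13 + 225 = 238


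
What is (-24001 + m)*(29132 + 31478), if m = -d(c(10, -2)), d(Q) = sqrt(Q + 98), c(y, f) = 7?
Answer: -1454700610 - 60610*sqrt(105) ≈ -1.4553e+9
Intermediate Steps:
d(Q) = sqrt(98 + Q)
m = -sqrt(105) (m = -sqrt(98 + 7) = -sqrt(105) ≈ -10.247)
(-24001 + m)*(29132 + 31478) = (-24001 - sqrt(105))*(29132 + 31478) = (-24001 - sqrt(105))*60610 = -1454700610 - 60610*sqrt(105)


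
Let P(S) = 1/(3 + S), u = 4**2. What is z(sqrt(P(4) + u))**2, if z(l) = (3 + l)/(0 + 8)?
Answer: (21 + sqrt(791))**2/3136 ≈ 0.76953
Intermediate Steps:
u = 16
z(l) = 3/8 + l/8 (z(l) = (3 + l)/8 = (3 + l)*(1/8) = 3/8 + l/8)
z(sqrt(P(4) + u))**2 = (3/8 + sqrt(1/(3 + 4) + 16)/8)**2 = (3/8 + sqrt(1/7 + 16)/8)**2 = (3/8 + sqrt(113/7)/8)**2 = (3/8 + (sqrt(791)/7)/8)**2 = (3/8 + sqrt(791)/56)**2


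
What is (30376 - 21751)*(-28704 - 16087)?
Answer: -386322375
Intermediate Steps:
(30376 - 21751)*(-28704 - 16087) = 8625*(-44791) = -386322375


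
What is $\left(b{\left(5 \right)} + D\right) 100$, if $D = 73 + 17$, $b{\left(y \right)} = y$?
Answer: $9500$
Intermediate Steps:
$D = 90$
$\left(b{\left(5 \right)} + D\right) 100 = \left(5 + 90\right) 100 = 95 \cdot 100 = 9500$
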